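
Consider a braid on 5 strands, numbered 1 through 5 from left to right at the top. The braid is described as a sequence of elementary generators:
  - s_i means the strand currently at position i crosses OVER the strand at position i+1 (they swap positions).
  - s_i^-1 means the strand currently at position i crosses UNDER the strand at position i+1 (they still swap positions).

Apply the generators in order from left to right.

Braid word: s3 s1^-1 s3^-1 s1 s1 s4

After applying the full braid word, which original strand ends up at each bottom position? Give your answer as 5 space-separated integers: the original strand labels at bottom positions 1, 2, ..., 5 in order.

Answer: 2 1 3 5 4

Derivation:
Gen 1 (s3): strand 3 crosses over strand 4. Perm now: [1 2 4 3 5]
Gen 2 (s1^-1): strand 1 crosses under strand 2. Perm now: [2 1 4 3 5]
Gen 3 (s3^-1): strand 4 crosses under strand 3. Perm now: [2 1 3 4 5]
Gen 4 (s1): strand 2 crosses over strand 1. Perm now: [1 2 3 4 5]
Gen 5 (s1): strand 1 crosses over strand 2. Perm now: [2 1 3 4 5]
Gen 6 (s4): strand 4 crosses over strand 5. Perm now: [2 1 3 5 4]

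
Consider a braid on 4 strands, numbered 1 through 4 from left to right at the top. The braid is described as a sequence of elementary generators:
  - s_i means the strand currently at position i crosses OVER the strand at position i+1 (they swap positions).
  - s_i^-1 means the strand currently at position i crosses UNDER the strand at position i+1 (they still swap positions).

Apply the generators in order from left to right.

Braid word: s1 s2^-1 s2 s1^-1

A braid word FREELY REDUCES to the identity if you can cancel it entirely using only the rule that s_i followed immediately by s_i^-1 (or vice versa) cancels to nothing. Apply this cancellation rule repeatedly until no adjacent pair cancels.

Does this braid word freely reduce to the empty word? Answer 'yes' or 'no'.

Answer: yes

Derivation:
Gen 1 (s1): push. Stack: [s1]
Gen 2 (s2^-1): push. Stack: [s1 s2^-1]
Gen 3 (s2): cancels prior s2^-1. Stack: [s1]
Gen 4 (s1^-1): cancels prior s1. Stack: []
Reduced word: (empty)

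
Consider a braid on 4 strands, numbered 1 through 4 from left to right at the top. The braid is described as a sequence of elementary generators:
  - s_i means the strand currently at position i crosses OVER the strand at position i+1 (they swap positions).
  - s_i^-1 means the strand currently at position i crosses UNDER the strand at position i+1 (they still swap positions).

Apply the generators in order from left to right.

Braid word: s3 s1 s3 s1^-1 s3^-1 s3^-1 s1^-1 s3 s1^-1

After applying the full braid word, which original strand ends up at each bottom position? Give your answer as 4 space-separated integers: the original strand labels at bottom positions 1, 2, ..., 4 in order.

Gen 1 (s3): strand 3 crosses over strand 4. Perm now: [1 2 4 3]
Gen 2 (s1): strand 1 crosses over strand 2. Perm now: [2 1 4 3]
Gen 3 (s3): strand 4 crosses over strand 3. Perm now: [2 1 3 4]
Gen 4 (s1^-1): strand 2 crosses under strand 1. Perm now: [1 2 3 4]
Gen 5 (s3^-1): strand 3 crosses under strand 4. Perm now: [1 2 4 3]
Gen 6 (s3^-1): strand 4 crosses under strand 3. Perm now: [1 2 3 4]
Gen 7 (s1^-1): strand 1 crosses under strand 2. Perm now: [2 1 3 4]
Gen 8 (s3): strand 3 crosses over strand 4. Perm now: [2 1 4 3]
Gen 9 (s1^-1): strand 2 crosses under strand 1. Perm now: [1 2 4 3]

Answer: 1 2 4 3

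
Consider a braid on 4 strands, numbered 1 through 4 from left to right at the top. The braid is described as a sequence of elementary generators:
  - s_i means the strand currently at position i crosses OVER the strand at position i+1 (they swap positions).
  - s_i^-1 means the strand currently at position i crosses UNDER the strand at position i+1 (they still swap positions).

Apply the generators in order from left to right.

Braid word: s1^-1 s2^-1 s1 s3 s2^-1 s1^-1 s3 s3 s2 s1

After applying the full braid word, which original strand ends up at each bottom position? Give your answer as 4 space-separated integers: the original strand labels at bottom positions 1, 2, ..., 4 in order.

Gen 1 (s1^-1): strand 1 crosses under strand 2. Perm now: [2 1 3 4]
Gen 2 (s2^-1): strand 1 crosses under strand 3. Perm now: [2 3 1 4]
Gen 3 (s1): strand 2 crosses over strand 3. Perm now: [3 2 1 4]
Gen 4 (s3): strand 1 crosses over strand 4. Perm now: [3 2 4 1]
Gen 5 (s2^-1): strand 2 crosses under strand 4. Perm now: [3 4 2 1]
Gen 6 (s1^-1): strand 3 crosses under strand 4. Perm now: [4 3 2 1]
Gen 7 (s3): strand 2 crosses over strand 1. Perm now: [4 3 1 2]
Gen 8 (s3): strand 1 crosses over strand 2. Perm now: [4 3 2 1]
Gen 9 (s2): strand 3 crosses over strand 2. Perm now: [4 2 3 1]
Gen 10 (s1): strand 4 crosses over strand 2. Perm now: [2 4 3 1]

Answer: 2 4 3 1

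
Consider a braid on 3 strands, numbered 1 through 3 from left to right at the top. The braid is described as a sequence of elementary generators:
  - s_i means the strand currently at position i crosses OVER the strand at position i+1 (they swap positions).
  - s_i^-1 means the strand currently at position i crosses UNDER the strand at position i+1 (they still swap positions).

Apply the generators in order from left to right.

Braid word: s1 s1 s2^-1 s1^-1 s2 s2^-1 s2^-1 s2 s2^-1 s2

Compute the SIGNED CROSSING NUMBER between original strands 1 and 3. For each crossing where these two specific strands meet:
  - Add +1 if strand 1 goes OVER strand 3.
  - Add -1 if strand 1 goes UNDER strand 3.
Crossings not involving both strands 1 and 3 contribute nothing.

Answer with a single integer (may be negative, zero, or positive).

Gen 1: crossing 1x2. Both 1&3? no. Sum: 0
Gen 2: crossing 2x1. Both 1&3? no. Sum: 0
Gen 3: crossing 2x3. Both 1&3? no. Sum: 0
Gen 4: 1 under 3. Both 1&3? yes. Contrib: -1. Sum: -1
Gen 5: crossing 1x2. Both 1&3? no. Sum: -1
Gen 6: crossing 2x1. Both 1&3? no. Sum: -1
Gen 7: crossing 1x2. Both 1&3? no. Sum: -1
Gen 8: crossing 2x1. Both 1&3? no. Sum: -1
Gen 9: crossing 1x2. Both 1&3? no. Sum: -1
Gen 10: crossing 2x1. Both 1&3? no. Sum: -1

Answer: -1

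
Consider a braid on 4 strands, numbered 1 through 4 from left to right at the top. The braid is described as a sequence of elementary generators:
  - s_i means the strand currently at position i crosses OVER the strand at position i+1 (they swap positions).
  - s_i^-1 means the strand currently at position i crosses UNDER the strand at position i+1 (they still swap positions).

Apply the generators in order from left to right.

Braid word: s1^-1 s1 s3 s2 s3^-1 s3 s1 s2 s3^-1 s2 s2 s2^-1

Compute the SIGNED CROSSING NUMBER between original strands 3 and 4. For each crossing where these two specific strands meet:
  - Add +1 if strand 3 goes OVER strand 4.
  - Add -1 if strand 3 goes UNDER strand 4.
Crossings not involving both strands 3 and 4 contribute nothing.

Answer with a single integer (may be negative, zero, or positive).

Answer: 1

Derivation:
Gen 1: crossing 1x2. Both 3&4? no. Sum: 0
Gen 2: crossing 2x1. Both 3&4? no. Sum: 0
Gen 3: 3 over 4. Both 3&4? yes. Contrib: +1. Sum: 1
Gen 4: crossing 2x4. Both 3&4? no. Sum: 1
Gen 5: crossing 2x3. Both 3&4? no. Sum: 1
Gen 6: crossing 3x2. Both 3&4? no. Sum: 1
Gen 7: crossing 1x4. Both 3&4? no. Sum: 1
Gen 8: crossing 1x2. Both 3&4? no. Sum: 1
Gen 9: crossing 1x3. Both 3&4? no. Sum: 1
Gen 10: crossing 2x3. Both 3&4? no. Sum: 1
Gen 11: crossing 3x2. Both 3&4? no. Sum: 1
Gen 12: crossing 2x3. Both 3&4? no. Sum: 1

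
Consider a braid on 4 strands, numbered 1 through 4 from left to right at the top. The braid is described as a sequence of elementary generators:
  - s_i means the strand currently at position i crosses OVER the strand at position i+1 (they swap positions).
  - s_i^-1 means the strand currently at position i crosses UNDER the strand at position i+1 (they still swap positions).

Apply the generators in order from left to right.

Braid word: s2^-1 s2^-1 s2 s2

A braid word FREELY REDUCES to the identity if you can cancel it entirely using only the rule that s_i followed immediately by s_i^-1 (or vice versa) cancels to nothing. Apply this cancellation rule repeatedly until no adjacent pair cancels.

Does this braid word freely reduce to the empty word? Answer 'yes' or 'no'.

Gen 1 (s2^-1): push. Stack: [s2^-1]
Gen 2 (s2^-1): push. Stack: [s2^-1 s2^-1]
Gen 3 (s2): cancels prior s2^-1. Stack: [s2^-1]
Gen 4 (s2): cancels prior s2^-1. Stack: []
Reduced word: (empty)

Answer: yes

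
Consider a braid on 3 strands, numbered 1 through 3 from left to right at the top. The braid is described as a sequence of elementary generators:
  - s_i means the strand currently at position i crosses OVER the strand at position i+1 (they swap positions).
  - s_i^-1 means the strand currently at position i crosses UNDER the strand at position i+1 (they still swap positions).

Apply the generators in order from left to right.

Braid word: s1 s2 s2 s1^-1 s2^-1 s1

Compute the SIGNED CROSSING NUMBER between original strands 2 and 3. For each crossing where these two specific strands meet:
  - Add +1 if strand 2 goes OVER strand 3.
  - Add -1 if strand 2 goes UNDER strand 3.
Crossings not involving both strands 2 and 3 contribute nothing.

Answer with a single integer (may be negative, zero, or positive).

Gen 1: crossing 1x2. Both 2&3? no. Sum: 0
Gen 2: crossing 1x3. Both 2&3? no. Sum: 0
Gen 3: crossing 3x1. Both 2&3? no. Sum: 0
Gen 4: crossing 2x1. Both 2&3? no. Sum: 0
Gen 5: 2 under 3. Both 2&3? yes. Contrib: -1. Sum: -1
Gen 6: crossing 1x3. Both 2&3? no. Sum: -1

Answer: -1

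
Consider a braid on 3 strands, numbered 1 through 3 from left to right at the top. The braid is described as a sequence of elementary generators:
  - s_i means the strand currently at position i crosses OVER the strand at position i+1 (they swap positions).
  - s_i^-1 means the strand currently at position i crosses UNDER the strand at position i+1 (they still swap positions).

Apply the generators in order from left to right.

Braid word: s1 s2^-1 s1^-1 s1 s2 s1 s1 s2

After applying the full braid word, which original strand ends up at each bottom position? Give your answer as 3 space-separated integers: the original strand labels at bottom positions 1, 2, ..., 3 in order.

Answer: 2 3 1

Derivation:
Gen 1 (s1): strand 1 crosses over strand 2. Perm now: [2 1 3]
Gen 2 (s2^-1): strand 1 crosses under strand 3. Perm now: [2 3 1]
Gen 3 (s1^-1): strand 2 crosses under strand 3. Perm now: [3 2 1]
Gen 4 (s1): strand 3 crosses over strand 2. Perm now: [2 3 1]
Gen 5 (s2): strand 3 crosses over strand 1. Perm now: [2 1 3]
Gen 6 (s1): strand 2 crosses over strand 1. Perm now: [1 2 3]
Gen 7 (s1): strand 1 crosses over strand 2. Perm now: [2 1 3]
Gen 8 (s2): strand 1 crosses over strand 3. Perm now: [2 3 1]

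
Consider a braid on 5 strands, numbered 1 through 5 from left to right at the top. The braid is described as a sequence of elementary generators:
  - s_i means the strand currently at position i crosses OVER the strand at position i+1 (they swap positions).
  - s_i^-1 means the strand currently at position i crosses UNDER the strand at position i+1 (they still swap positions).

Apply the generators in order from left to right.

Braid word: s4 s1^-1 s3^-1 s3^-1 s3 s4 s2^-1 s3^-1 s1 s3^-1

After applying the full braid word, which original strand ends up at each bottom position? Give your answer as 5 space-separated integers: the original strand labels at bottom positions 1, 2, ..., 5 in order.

Gen 1 (s4): strand 4 crosses over strand 5. Perm now: [1 2 3 5 4]
Gen 2 (s1^-1): strand 1 crosses under strand 2. Perm now: [2 1 3 5 4]
Gen 3 (s3^-1): strand 3 crosses under strand 5. Perm now: [2 1 5 3 4]
Gen 4 (s3^-1): strand 5 crosses under strand 3. Perm now: [2 1 3 5 4]
Gen 5 (s3): strand 3 crosses over strand 5. Perm now: [2 1 5 3 4]
Gen 6 (s4): strand 3 crosses over strand 4. Perm now: [2 1 5 4 3]
Gen 7 (s2^-1): strand 1 crosses under strand 5. Perm now: [2 5 1 4 3]
Gen 8 (s3^-1): strand 1 crosses under strand 4. Perm now: [2 5 4 1 3]
Gen 9 (s1): strand 2 crosses over strand 5. Perm now: [5 2 4 1 3]
Gen 10 (s3^-1): strand 4 crosses under strand 1. Perm now: [5 2 1 4 3]

Answer: 5 2 1 4 3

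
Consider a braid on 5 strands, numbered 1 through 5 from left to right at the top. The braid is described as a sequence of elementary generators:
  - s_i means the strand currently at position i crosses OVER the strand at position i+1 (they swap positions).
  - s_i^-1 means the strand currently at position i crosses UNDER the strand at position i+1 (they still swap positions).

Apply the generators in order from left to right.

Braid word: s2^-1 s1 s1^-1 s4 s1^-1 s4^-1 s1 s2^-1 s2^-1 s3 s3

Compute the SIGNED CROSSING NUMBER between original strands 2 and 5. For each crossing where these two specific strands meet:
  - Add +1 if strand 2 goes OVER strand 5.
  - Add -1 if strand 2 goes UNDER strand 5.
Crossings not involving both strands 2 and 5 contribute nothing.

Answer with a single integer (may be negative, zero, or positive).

Gen 1: crossing 2x3. Both 2&5? no. Sum: 0
Gen 2: crossing 1x3. Both 2&5? no. Sum: 0
Gen 3: crossing 3x1. Both 2&5? no. Sum: 0
Gen 4: crossing 4x5. Both 2&5? no. Sum: 0
Gen 5: crossing 1x3. Both 2&5? no. Sum: 0
Gen 6: crossing 5x4. Both 2&5? no. Sum: 0
Gen 7: crossing 3x1. Both 2&5? no. Sum: 0
Gen 8: crossing 3x2. Both 2&5? no. Sum: 0
Gen 9: crossing 2x3. Both 2&5? no. Sum: 0
Gen 10: crossing 2x4. Both 2&5? no. Sum: 0
Gen 11: crossing 4x2. Both 2&5? no. Sum: 0

Answer: 0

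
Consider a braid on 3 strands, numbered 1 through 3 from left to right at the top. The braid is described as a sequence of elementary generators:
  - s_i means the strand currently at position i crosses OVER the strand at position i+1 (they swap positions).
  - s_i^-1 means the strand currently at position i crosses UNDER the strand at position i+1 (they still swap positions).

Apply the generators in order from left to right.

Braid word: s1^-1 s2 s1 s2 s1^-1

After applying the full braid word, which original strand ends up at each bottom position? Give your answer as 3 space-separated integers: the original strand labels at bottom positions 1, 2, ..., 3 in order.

Answer: 1 3 2

Derivation:
Gen 1 (s1^-1): strand 1 crosses under strand 2. Perm now: [2 1 3]
Gen 2 (s2): strand 1 crosses over strand 3. Perm now: [2 3 1]
Gen 3 (s1): strand 2 crosses over strand 3. Perm now: [3 2 1]
Gen 4 (s2): strand 2 crosses over strand 1. Perm now: [3 1 2]
Gen 5 (s1^-1): strand 3 crosses under strand 1. Perm now: [1 3 2]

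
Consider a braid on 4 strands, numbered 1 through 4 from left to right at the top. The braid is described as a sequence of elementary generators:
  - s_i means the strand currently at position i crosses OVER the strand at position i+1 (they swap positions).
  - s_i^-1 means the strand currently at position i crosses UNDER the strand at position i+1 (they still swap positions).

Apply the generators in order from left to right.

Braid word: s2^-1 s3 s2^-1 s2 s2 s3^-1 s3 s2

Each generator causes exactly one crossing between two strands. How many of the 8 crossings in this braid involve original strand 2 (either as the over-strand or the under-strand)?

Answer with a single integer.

Answer: 4

Derivation:
Gen 1: crossing 2x3. Involves strand 2? yes. Count so far: 1
Gen 2: crossing 2x4. Involves strand 2? yes. Count so far: 2
Gen 3: crossing 3x4. Involves strand 2? no. Count so far: 2
Gen 4: crossing 4x3. Involves strand 2? no. Count so far: 2
Gen 5: crossing 3x4. Involves strand 2? no. Count so far: 2
Gen 6: crossing 3x2. Involves strand 2? yes. Count so far: 3
Gen 7: crossing 2x3. Involves strand 2? yes. Count so far: 4
Gen 8: crossing 4x3. Involves strand 2? no. Count so far: 4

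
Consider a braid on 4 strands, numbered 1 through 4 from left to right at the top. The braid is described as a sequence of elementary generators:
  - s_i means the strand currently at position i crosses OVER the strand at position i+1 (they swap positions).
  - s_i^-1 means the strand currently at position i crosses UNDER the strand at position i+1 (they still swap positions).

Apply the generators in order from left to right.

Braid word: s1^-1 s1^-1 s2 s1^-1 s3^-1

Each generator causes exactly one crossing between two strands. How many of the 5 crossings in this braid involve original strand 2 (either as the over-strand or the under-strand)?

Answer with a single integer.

Answer: 4

Derivation:
Gen 1: crossing 1x2. Involves strand 2? yes. Count so far: 1
Gen 2: crossing 2x1. Involves strand 2? yes. Count so far: 2
Gen 3: crossing 2x3. Involves strand 2? yes. Count so far: 3
Gen 4: crossing 1x3. Involves strand 2? no. Count so far: 3
Gen 5: crossing 2x4. Involves strand 2? yes. Count so far: 4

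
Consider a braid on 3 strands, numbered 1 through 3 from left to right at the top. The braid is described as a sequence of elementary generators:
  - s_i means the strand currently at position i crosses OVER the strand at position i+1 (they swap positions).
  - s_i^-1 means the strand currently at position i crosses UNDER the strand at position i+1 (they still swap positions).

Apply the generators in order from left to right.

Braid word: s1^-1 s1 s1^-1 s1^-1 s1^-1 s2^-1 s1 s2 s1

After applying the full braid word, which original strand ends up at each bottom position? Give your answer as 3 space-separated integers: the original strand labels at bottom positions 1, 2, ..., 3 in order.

Gen 1 (s1^-1): strand 1 crosses under strand 2. Perm now: [2 1 3]
Gen 2 (s1): strand 2 crosses over strand 1. Perm now: [1 2 3]
Gen 3 (s1^-1): strand 1 crosses under strand 2. Perm now: [2 1 3]
Gen 4 (s1^-1): strand 2 crosses under strand 1. Perm now: [1 2 3]
Gen 5 (s1^-1): strand 1 crosses under strand 2. Perm now: [2 1 3]
Gen 6 (s2^-1): strand 1 crosses under strand 3. Perm now: [2 3 1]
Gen 7 (s1): strand 2 crosses over strand 3. Perm now: [3 2 1]
Gen 8 (s2): strand 2 crosses over strand 1. Perm now: [3 1 2]
Gen 9 (s1): strand 3 crosses over strand 1. Perm now: [1 3 2]

Answer: 1 3 2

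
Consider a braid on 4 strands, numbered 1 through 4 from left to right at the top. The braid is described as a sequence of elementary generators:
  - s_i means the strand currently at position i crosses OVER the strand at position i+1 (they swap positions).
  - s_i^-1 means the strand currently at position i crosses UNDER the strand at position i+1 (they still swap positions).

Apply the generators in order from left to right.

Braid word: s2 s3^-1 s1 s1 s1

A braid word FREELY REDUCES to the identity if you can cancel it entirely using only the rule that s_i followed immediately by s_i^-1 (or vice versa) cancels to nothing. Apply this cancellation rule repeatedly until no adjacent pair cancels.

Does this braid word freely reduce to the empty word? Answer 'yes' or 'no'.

Answer: no

Derivation:
Gen 1 (s2): push. Stack: [s2]
Gen 2 (s3^-1): push. Stack: [s2 s3^-1]
Gen 3 (s1): push. Stack: [s2 s3^-1 s1]
Gen 4 (s1): push. Stack: [s2 s3^-1 s1 s1]
Gen 5 (s1): push. Stack: [s2 s3^-1 s1 s1 s1]
Reduced word: s2 s3^-1 s1 s1 s1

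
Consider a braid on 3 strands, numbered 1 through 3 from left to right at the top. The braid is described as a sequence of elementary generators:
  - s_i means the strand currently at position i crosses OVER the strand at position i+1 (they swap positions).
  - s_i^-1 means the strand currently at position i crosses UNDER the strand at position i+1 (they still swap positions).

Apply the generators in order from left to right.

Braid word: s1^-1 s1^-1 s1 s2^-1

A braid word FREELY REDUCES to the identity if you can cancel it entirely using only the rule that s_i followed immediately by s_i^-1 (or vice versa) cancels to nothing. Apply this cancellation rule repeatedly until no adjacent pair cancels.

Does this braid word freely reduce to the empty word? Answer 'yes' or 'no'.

Gen 1 (s1^-1): push. Stack: [s1^-1]
Gen 2 (s1^-1): push. Stack: [s1^-1 s1^-1]
Gen 3 (s1): cancels prior s1^-1. Stack: [s1^-1]
Gen 4 (s2^-1): push. Stack: [s1^-1 s2^-1]
Reduced word: s1^-1 s2^-1

Answer: no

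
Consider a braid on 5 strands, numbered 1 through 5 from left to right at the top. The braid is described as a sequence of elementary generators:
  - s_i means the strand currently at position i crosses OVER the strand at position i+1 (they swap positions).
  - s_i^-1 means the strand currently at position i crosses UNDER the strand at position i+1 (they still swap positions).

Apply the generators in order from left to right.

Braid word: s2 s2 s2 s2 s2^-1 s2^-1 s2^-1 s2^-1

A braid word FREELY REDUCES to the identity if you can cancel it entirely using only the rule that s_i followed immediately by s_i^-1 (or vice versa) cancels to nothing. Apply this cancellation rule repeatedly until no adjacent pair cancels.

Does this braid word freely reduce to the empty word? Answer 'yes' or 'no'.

Answer: yes

Derivation:
Gen 1 (s2): push. Stack: [s2]
Gen 2 (s2): push. Stack: [s2 s2]
Gen 3 (s2): push. Stack: [s2 s2 s2]
Gen 4 (s2): push. Stack: [s2 s2 s2 s2]
Gen 5 (s2^-1): cancels prior s2. Stack: [s2 s2 s2]
Gen 6 (s2^-1): cancels prior s2. Stack: [s2 s2]
Gen 7 (s2^-1): cancels prior s2. Stack: [s2]
Gen 8 (s2^-1): cancels prior s2. Stack: []
Reduced word: (empty)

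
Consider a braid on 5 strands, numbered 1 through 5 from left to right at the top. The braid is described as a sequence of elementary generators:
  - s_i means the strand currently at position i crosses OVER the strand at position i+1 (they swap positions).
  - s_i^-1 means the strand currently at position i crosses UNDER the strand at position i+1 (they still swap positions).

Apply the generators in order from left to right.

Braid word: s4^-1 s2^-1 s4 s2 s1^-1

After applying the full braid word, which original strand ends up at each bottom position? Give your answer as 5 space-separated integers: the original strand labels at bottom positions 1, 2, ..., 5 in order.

Answer: 2 1 3 4 5

Derivation:
Gen 1 (s4^-1): strand 4 crosses under strand 5. Perm now: [1 2 3 5 4]
Gen 2 (s2^-1): strand 2 crosses under strand 3. Perm now: [1 3 2 5 4]
Gen 3 (s4): strand 5 crosses over strand 4. Perm now: [1 3 2 4 5]
Gen 4 (s2): strand 3 crosses over strand 2. Perm now: [1 2 3 4 5]
Gen 5 (s1^-1): strand 1 crosses under strand 2. Perm now: [2 1 3 4 5]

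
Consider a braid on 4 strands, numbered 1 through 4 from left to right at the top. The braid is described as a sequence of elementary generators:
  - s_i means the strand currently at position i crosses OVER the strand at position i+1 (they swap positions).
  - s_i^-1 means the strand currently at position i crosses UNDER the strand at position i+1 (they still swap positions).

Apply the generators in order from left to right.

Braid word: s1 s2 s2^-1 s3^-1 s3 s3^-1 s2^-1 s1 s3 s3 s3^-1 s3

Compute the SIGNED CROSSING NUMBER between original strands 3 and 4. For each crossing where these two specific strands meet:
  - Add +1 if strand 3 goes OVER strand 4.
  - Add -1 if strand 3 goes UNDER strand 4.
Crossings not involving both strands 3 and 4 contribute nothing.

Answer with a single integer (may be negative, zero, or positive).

Gen 1: crossing 1x2. Both 3&4? no. Sum: 0
Gen 2: crossing 1x3. Both 3&4? no. Sum: 0
Gen 3: crossing 3x1. Both 3&4? no. Sum: 0
Gen 4: 3 under 4. Both 3&4? yes. Contrib: -1. Sum: -1
Gen 5: 4 over 3. Both 3&4? yes. Contrib: -1. Sum: -2
Gen 6: 3 under 4. Both 3&4? yes. Contrib: -1. Sum: -3
Gen 7: crossing 1x4. Both 3&4? no. Sum: -3
Gen 8: crossing 2x4. Both 3&4? no. Sum: -3
Gen 9: crossing 1x3. Both 3&4? no. Sum: -3
Gen 10: crossing 3x1. Both 3&4? no. Sum: -3
Gen 11: crossing 1x3. Both 3&4? no. Sum: -3
Gen 12: crossing 3x1. Both 3&4? no. Sum: -3

Answer: -3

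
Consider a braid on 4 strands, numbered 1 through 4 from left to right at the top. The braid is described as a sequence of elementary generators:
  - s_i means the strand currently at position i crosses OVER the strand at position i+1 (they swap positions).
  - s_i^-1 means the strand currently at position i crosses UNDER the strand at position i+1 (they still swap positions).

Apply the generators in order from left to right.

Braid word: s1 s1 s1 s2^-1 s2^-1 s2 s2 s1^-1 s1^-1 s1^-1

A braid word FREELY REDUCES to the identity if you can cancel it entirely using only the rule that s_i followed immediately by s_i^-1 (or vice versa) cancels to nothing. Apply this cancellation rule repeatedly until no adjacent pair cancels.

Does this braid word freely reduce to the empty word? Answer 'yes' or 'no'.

Gen 1 (s1): push. Stack: [s1]
Gen 2 (s1): push. Stack: [s1 s1]
Gen 3 (s1): push. Stack: [s1 s1 s1]
Gen 4 (s2^-1): push. Stack: [s1 s1 s1 s2^-1]
Gen 5 (s2^-1): push. Stack: [s1 s1 s1 s2^-1 s2^-1]
Gen 6 (s2): cancels prior s2^-1. Stack: [s1 s1 s1 s2^-1]
Gen 7 (s2): cancels prior s2^-1. Stack: [s1 s1 s1]
Gen 8 (s1^-1): cancels prior s1. Stack: [s1 s1]
Gen 9 (s1^-1): cancels prior s1. Stack: [s1]
Gen 10 (s1^-1): cancels prior s1. Stack: []
Reduced word: (empty)

Answer: yes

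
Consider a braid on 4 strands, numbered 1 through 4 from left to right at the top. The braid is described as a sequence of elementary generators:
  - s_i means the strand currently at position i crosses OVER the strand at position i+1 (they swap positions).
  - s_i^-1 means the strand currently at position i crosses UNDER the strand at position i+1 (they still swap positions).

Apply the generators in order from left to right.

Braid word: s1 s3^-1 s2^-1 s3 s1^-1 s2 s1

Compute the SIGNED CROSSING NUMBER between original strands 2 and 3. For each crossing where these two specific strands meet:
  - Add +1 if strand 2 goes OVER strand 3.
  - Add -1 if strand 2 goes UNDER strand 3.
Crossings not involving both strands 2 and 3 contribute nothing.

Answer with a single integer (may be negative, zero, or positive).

Answer: 1

Derivation:
Gen 1: crossing 1x2. Both 2&3? no. Sum: 0
Gen 2: crossing 3x4. Both 2&3? no. Sum: 0
Gen 3: crossing 1x4. Both 2&3? no. Sum: 0
Gen 4: crossing 1x3. Both 2&3? no. Sum: 0
Gen 5: crossing 2x4. Both 2&3? no. Sum: 0
Gen 6: 2 over 3. Both 2&3? yes. Contrib: +1. Sum: 1
Gen 7: crossing 4x3. Both 2&3? no. Sum: 1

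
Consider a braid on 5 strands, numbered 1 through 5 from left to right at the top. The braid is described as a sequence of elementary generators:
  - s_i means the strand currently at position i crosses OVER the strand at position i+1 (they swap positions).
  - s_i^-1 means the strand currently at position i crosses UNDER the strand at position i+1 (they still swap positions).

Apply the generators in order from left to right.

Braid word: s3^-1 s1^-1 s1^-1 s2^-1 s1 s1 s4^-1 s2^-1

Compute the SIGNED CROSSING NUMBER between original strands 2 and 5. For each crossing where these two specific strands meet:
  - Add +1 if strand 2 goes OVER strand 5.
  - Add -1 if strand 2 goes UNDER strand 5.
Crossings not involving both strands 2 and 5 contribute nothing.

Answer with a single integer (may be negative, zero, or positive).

Gen 1: crossing 3x4. Both 2&5? no. Sum: 0
Gen 2: crossing 1x2. Both 2&5? no. Sum: 0
Gen 3: crossing 2x1. Both 2&5? no. Sum: 0
Gen 4: crossing 2x4. Both 2&5? no. Sum: 0
Gen 5: crossing 1x4. Both 2&5? no. Sum: 0
Gen 6: crossing 4x1. Both 2&5? no. Sum: 0
Gen 7: crossing 3x5. Both 2&5? no. Sum: 0
Gen 8: crossing 4x2. Both 2&5? no. Sum: 0

Answer: 0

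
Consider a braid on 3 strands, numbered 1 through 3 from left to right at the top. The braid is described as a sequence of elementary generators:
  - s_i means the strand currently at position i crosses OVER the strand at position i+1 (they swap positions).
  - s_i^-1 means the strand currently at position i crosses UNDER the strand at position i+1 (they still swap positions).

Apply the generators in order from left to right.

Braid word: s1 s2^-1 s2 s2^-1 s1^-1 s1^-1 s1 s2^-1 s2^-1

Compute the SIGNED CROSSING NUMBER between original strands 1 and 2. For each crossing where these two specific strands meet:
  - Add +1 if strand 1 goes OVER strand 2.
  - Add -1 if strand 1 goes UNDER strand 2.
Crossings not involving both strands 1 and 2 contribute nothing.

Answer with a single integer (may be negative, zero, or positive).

Answer: 1

Derivation:
Gen 1: 1 over 2. Both 1&2? yes. Contrib: +1. Sum: 1
Gen 2: crossing 1x3. Both 1&2? no. Sum: 1
Gen 3: crossing 3x1. Both 1&2? no. Sum: 1
Gen 4: crossing 1x3. Both 1&2? no. Sum: 1
Gen 5: crossing 2x3. Both 1&2? no. Sum: 1
Gen 6: crossing 3x2. Both 1&2? no. Sum: 1
Gen 7: crossing 2x3. Both 1&2? no. Sum: 1
Gen 8: 2 under 1. Both 1&2? yes. Contrib: +1. Sum: 2
Gen 9: 1 under 2. Both 1&2? yes. Contrib: -1. Sum: 1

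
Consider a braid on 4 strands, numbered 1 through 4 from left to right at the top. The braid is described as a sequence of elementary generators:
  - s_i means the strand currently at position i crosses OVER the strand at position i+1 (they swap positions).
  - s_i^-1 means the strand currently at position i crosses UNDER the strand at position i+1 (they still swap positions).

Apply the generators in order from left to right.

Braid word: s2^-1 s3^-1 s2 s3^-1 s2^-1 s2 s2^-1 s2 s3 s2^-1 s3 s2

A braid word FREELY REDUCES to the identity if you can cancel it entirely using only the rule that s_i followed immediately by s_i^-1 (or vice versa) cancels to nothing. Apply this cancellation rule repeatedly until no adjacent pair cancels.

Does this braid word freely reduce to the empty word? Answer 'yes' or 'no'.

Answer: yes

Derivation:
Gen 1 (s2^-1): push. Stack: [s2^-1]
Gen 2 (s3^-1): push. Stack: [s2^-1 s3^-1]
Gen 3 (s2): push. Stack: [s2^-1 s3^-1 s2]
Gen 4 (s3^-1): push. Stack: [s2^-1 s3^-1 s2 s3^-1]
Gen 5 (s2^-1): push. Stack: [s2^-1 s3^-1 s2 s3^-1 s2^-1]
Gen 6 (s2): cancels prior s2^-1. Stack: [s2^-1 s3^-1 s2 s3^-1]
Gen 7 (s2^-1): push. Stack: [s2^-1 s3^-1 s2 s3^-1 s2^-1]
Gen 8 (s2): cancels prior s2^-1. Stack: [s2^-1 s3^-1 s2 s3^-1]
Gen 9 (s3): cancels prior s3^-1. Stack: [s2^-1 s3^-1 s2]
Gen 10 (s2^-1): cancels prior s2. Stack: [s2^-1 s3^-1]
Gen 11 (s3): cancels prior s3^-1. Stack: [s2^-1]
Gen 12 (s2): cancels prior s2^-1. Stack: []
Reduced word: (empty)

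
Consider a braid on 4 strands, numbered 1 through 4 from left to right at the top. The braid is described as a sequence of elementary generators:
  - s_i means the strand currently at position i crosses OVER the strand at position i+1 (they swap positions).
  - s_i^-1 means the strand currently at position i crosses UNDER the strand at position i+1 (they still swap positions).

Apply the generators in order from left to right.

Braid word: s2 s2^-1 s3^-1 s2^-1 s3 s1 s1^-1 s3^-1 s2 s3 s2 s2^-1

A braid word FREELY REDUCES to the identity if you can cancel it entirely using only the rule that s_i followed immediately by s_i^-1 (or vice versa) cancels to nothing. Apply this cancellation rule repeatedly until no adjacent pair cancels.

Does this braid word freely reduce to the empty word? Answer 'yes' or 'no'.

Gen 1 (s2): push. Stack: [s2]
Gen 2 (s2^-1): cancels prior s2. Stack: []
Gen 3 (s3^-1): push. Stack: [s3^-1]
Gen 4 (s2^-1): push. Stack: [s3^-1 s2^-1]
Gen 5 (s3): push. Stack: [s3^-1 s2^-1 s3]
Gen 6 (s1): push. Stack: [s3^-1 s2^-1 s3 s1]
Gen 7 (s1^-1): cancels prior s1. Stack: [s3^-1 s2^-1 s3]
Gen 8 (s3^-1): cancels prior s3. Stack: [s3^-1 s2^-1]
Gen 9 (s2): cancels prior s2^-1. Stack: [s3^-1]
Gen 10 (s3): cancels prior s3^-1. Stack: []
Gen 11 (s2): push. Stack: [s2]
Gen 12 (s2^-1): cancels prior s2. Stack: []
Reduced word: (empty)

Answer: yes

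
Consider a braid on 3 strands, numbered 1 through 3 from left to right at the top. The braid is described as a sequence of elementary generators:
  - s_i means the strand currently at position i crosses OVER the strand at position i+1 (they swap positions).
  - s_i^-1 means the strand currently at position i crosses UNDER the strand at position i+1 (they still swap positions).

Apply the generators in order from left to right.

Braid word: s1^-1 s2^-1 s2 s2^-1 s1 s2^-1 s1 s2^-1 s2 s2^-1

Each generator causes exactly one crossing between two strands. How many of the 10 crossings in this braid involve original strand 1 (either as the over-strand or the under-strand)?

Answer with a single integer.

Answer: 6

Derivation:
Gen 1: crossing 1x2. Involves strand 1? yes. Count so far: 1
Gen 2: crossing 1x3. Involves strand 1? yes. Count so far: 2
Gen 3: crossing 3x1. Involves strand 1? yes. Count so far: 3
Gen 4: crossing 1x3. Involves strand 1? yes. Count so far: 4
Gen 5: crossing 2x3. Involves strand 1? no. Count so far: 4
Gen 6: crossing 2x1. Involves strand 1? yes. Count so far: 5
Gen 7: crossing 3x1. Involves strand 1? yes. Count so far: 6
Gen 8: crossing 3x2. Involves strand 1? no. Count so far: 6
Gen 9: crossing 2x3. Involves strand 1? no. Count so far: 6
Gen 10: crossing 3x2. Involves strand 1? no. Count so far: 6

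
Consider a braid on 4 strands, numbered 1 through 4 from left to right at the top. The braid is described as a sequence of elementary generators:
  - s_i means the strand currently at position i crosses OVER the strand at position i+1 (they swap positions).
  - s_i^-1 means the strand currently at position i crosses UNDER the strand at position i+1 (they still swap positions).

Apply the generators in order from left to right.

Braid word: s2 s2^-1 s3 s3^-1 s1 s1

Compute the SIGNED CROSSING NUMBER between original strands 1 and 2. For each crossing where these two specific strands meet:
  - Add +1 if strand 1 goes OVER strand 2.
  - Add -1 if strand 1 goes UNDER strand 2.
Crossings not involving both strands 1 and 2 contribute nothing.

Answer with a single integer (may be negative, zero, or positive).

Gen 1: crossing 2x3. Both 1&2? no. Sum: 0
Gen 2: crossing 3x2. Both 1&2? no. Sum: 0
Gen 3: crossing 3x4. Both 1&2? no. Sum: 0
Gen 4: crossing 4x3. Both 1&2? no. Sum: 0
Gen 5: 1 over 2. Both 1&2? yes. Contrib: +1. Sum: 1
Gen 6: 2 over 1. Both 1&2? yes. Contrib: -1. Sum: 0

Answer: 0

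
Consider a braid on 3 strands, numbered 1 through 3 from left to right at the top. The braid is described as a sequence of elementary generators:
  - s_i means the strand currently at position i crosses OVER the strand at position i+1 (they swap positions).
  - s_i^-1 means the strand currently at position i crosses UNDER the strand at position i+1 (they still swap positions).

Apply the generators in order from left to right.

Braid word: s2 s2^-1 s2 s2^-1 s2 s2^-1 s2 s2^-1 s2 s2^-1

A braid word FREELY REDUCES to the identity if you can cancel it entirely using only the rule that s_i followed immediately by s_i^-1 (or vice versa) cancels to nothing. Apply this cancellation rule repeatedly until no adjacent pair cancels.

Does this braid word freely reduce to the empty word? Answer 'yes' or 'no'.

Gen 1 (s2): push. Stack: [s2]
Gen 2 (s2^-1): cancels prior s2. Stack: []
Gen 3 (s2): push. Stack: [s2]
Gen 4 (s2^-1): cancels prior s2. Stack: []
Gen 5 (s2): push. Stack: [s2]
Gen 6 (s2^-1): cancels prior s2. Stack: []
Gen 7 (s2): push. Stack: [s2]
Gen 8 (s2^-1): cancels prior s2. Stack: []
Gen 9 (s2): push. Stack: [s2]
Gen 10 (s2^-1): cancels prior s2. Stack: []
Reduced word: (empty)

Answer: yes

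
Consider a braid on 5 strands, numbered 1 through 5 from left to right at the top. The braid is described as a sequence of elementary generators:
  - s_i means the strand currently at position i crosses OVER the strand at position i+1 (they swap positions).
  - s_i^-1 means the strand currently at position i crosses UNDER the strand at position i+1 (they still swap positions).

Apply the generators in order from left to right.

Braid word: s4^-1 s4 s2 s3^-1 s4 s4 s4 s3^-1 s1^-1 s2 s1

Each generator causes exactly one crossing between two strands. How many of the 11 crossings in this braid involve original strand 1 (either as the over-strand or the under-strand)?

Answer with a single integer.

Answer: 2

Derivation:
Gen 1: crossing 4x5. Involves strand 1? no. Count so far: 0
Gen 2: crossing 5x4. Involves strand 1? no. Count so far: 0
Gen 3: crossing 2x3. Involves strand 1? no. Count so far: 0
Gen 4: crossing 2x4. Involves strand 1? no. Count so far: 0
Gen 5: crossing 2x5. Involves strand 1? no. Count so far: 0
Gen 6: crossing 5x2. Involves strand 1? no. Count so far: 0
Gen 7: crossing 2x5. Involves strand 1? no. Count so far: 0
Gen 8: crossing 4x5. Involves strand 1? no. Count so far: 0
Gen 9: crossing 1x3. Involves strand 1? yes. Count so far: 1
Gen 10: crossing 1x5. Involves strand 1? yes. Count so far: 2
Gen 11: crossing 3x5. Involves strand 1? no. Count so far: 2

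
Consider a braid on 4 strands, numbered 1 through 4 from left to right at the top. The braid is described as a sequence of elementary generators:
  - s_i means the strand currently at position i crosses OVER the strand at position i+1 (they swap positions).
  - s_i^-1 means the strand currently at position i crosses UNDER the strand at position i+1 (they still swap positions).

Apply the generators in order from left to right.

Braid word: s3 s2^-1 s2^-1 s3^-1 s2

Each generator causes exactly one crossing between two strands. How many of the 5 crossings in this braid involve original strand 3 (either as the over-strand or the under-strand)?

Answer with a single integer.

Gen 1: crossing 3x4. Involves strand 3? yes. Count so far: 1
Gen 2: crossing 2x4. Involves strand 3? no. Count so far: 1
Gen 3: crossing 4x2. Involves strand 3? no. Count so far: 1
Gen 4: crossing 4x3. Involves strand 3? yes. Count so far: 2
Gen 5: crossing 2x3. Involves strand 3? yes. Count so far: 3

Answer: 3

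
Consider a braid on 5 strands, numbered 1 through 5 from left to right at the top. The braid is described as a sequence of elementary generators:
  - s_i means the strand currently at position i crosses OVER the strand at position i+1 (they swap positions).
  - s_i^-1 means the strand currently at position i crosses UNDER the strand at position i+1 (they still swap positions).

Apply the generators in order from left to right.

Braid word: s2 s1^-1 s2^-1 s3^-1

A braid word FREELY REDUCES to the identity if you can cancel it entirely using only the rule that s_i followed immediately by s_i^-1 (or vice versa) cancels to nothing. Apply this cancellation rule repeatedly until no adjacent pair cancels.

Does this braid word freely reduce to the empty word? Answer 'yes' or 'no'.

Gen 1 (s2): push. Stack: [s2]
Gen 2 (s1^-1): push. Stack: [s2 s1^-1]
Gen 3 (s2^-1): push. Stack: [s2 s1^-1 s2^-1]
Gen 4 (s3^-1): push. Stack: [s2 s1^-1 s2^-1 s3^-1]
Reduced word: s2 s1^-1 s2^-1 s3^-1

Answer: no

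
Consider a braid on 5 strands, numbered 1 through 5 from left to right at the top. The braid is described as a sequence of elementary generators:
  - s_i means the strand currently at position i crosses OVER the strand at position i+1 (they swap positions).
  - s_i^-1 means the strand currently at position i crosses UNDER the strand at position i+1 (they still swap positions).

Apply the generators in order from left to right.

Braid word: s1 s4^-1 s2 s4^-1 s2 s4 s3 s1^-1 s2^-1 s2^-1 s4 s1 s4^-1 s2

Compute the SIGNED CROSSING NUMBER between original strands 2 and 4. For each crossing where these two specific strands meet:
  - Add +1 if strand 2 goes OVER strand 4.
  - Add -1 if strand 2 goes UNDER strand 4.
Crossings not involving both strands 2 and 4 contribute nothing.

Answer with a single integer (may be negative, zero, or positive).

Answer: 0

Derivation:
Gen 1: crossing 1x2. Both 2&4? no. Sum: 0
Gen 2: crossing 4x5. Both 2&4? no. Sum: 0
Gen 3: crossing 1x3. Both 2&4? no. Sum: 0
Gen 4: crossing 5x4. Both 2&4? no. Sum: 0
Gen 5: crossing 3x1. Both 2&4? no. Sum: 0
Gen 6: crossing 4x5. Both 2&4? no. Sum: 0
Gen 7: crossing 3x5. Both 2&4? no. Sum: 0
Gen 8: crossing 2x1. Both 2&4? no. Sum: 0
Gen 9: crossing 2x5. Both 2&4? no. Sum: 0
Gen 10: crossing 5x2. Both 2&4? no. Sum: 0
Gen 11: crossing 3x4. Both 2&4? no. Sum: 0
Gen 12: crossing 1x2. Both 2&4? no. Sum: 0
Gen 13: crossing 4x3. Both 2&4? no. Sum: 0
Gen 14: crossing 1x5. Both 2&4? no. Sum: 0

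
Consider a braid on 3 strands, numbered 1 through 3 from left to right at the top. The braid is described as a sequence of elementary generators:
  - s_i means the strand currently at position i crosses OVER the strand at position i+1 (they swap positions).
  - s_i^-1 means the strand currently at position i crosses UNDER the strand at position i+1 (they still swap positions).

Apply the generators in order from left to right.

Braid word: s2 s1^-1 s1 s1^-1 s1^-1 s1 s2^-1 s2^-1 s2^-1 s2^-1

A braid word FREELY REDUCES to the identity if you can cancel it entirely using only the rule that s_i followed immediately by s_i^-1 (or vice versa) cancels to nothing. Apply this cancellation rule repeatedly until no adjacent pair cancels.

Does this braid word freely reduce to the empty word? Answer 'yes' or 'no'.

Answer: no

Derivation:
Gen 1 (s2): push. Stack: [s2]
Gen 2 (s1^-1): push. Stack: [s2 s1^-1]
Gen 3 (s1): cancels prior s1^-1. Stack: [s2]
Gen 4 (s1^-1): push. Stack: [s2 s1^-1]
Gen 5 (s1^-1): push. Stack: [s2 s1^-1 s1^-1]
Gen 6 (s1): cancels prior s1^-1. Stack: [s2 s1^-1]
Gen 7 (s2^-1): push. Stack: [s2 s1^-1 s2^-1]
Gen 8 (s2^-1): push. Stack: [s2 s1^-1 s2^-1 s2^-1]
Gen 9 (s2^-1): push. Stack: [s2 s1^-1 s2^-1 s2^-1 s2^-1]
Gen 10 (s2^-1): push. Stack: [s2 s1^-1 s2^-1 s2^-1 s2^-1 s2^-1]
Reduced word: s2 s1^-1 s2^-1 s2^-1 s2^-1 s2^-1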